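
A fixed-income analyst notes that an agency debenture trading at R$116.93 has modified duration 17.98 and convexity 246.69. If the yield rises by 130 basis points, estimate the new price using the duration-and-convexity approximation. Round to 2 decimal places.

Duration effect: -D_mod·Δy = -17.98 × (+0.013) = -0.233740
Convexity effect: ½·C·(Δy)² = 0.5 × 246.69 × (0.013)² = +0.020845305
ΔP/P ≈ -0.233740 + 0.020845305 = -0.212894695
New price ≈ 116.93 × (1 - 0.212894695) = 92.03622331365.

R$92.04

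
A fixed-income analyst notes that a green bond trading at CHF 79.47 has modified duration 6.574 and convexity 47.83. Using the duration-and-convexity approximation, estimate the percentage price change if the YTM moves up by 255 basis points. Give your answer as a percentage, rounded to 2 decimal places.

-15.21%

Duration effect: -D_mod·Δy = -6.574 × (+0.0255) = -0.167637
Convexity effect: ½·C·(Δy)² = 0.5 × 47.83 × (0.0255)² = +0.01555072875
ΔP/P ≈ -0.167637 + 0.01555072875 = -0.15208627125
= -15.208627125%.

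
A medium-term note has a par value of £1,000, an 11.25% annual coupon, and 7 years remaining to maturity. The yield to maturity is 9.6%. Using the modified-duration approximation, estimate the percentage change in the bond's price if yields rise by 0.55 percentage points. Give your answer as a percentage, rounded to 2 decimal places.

Periodic yield y = 0.096. Modified duration first:
  t   CF        PV=CF/(1+0.096)^t    t·PV
  1       112.50       102.6460       102.6460
  2       112.50        93.6551       187.3102
  3       112.50        85.4517       256.3552
  4       112.50        77.9669       311.8676
  5       112.50        71.1377       355.6884
  6       112.50        64.9067       389.4399
  7     1,112.50       585.6338     4,099.4367
  Σ                  1,081.3979     5,702.7440
P = 1,081.3979; D_Mac = 5.27349 yrs; D_mod = 5.27349/(1+0.096) = 4.81158 yrs.
ΔP/P ≈ -D_mod · Δy = -4.81158 × (+0.0055) = -0.026464 = -2.6464%.

-2.65%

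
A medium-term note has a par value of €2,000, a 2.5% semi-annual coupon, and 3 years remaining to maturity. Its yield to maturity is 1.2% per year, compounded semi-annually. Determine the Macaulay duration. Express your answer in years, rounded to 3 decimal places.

2.911 years

Periodic yield y = 0.006. Discount each cash flow and weight by its period:
  t   CF        PV=CF/(1+0.006)^t    t·PV
  1        25.00        24.8509        24.8509
  2        25.00        24.7027        49.4054
  3        25.00        24.5553        73.6660
  4        25.00        24.4089        97.6356
  5        25.00        24.2633       121.3166
  6     2,025.00     1,953.6067    11,721.6404
  Σ                  2,076.3879    12,088.5148
Price P = Σ PV = 2,076.3879.
Macaulay duration = Σ(t·PV) / P = 12,088.5148 / 2,076.3879 = 5.82190 half-year periods.
In years: 5.82190 / 2 = 2.91095 years.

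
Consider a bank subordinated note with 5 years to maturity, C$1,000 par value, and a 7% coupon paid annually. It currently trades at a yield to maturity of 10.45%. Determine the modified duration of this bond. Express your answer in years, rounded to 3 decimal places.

Periodic yield y = 0.1045. First find Macaulay duration:
  t   CF        PV=CF/(1+0.1045)^t    t·PV
  1        70.00        63.3771        63.3771
  2        70.00        57.3808       114.7616
  3        70.00        51.9518       155.8555
  4        70.00        47.0365       188.1461
  5     1,070.00       650.9613     3,254.8065
  Σ                    870.7076     3,776.9468
P = 870.7076; Macaulay duration = 3,776.9468 / 870.7076 = 4.33779 years.
Modified duration = D_Mac / (1 + y) = 4.33779 / 1.1045 = 3.92738 years.

3.927 years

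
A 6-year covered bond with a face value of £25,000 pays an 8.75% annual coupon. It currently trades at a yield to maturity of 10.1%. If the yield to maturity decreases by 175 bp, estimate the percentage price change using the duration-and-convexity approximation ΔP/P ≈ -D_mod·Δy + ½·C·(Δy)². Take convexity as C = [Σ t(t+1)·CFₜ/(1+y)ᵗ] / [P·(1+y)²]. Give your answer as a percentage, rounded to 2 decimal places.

With y = 0.101:
  t   CF        PV=CF/(1+0.101)^t    t·PV        t(t+1)·PV
  1     2,187.50     1,986.8302     1,986.8302       3,973.6603
  2     2,187.50     1,804.5687     3,609.1374      10,827.4123
  3     2,187.50     1,639.0270     4,917.0810      19,668.3239
  4     2,187.50     1,488.6712     5,954.6848      29,773.4239
  5     2,187.50     1,352.1083     6,760.5413      40,563.2479
  6    27,187.50    15,263.1918    91,579.1505     641,054.0538
  Σ                 23,534.3971   114,807.4252     745,860.1221
P = 23,534.3971; D_Mac = 4.87828 yrs; D_mod = 4.43077 yrs; C = 26.14446.
Duration effect: -4.43077 × (-0.0175) = +0.077539
Convexity effect: 0.5 × 26.14446 × (-0.0175)² = +0.0040034
ΔP/P ≈ +0.077539 + 0.0040034 = +0.081542 = +8.1542%.

+8.15%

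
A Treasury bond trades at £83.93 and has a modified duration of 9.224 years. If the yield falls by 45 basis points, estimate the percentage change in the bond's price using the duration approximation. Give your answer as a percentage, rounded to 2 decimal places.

Duration approximation: ΔP/P ≈ -D_mod · Δy = -9.224 × (-0.0045) = +0.041508.
As a percentage: +4.1508%.

+4.15%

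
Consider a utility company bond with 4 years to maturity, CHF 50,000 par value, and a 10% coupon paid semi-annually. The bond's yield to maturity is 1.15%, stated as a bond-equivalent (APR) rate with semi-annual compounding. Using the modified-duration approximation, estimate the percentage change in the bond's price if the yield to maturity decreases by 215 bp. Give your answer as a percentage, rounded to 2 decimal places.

+7.46%

Periodic yield y = 0.00575. Modified duration first:
  t   CF        PV=CF/(1+0.00575)^t    t·PV
  1     2,500.00     2,485.7072     2,485.7072
  2     2,500.00     2,471.4961     4,942.9922
  3     2,500.00     2,457.3662     7,372.0987
  4     2,500.00     2,443.3172     9,773.2686
  5     2,500.00     2,429.3484    12,146.7420
  6     2,500.00     2,415.4595    14,492.7570
  7     2,500.00     2,401.6500    16,811.5501
  8    52,500.00    50,146.3091   401,170.4729
  Σ                 67,250.6537   469,195.5887
P = 67,250.6537; D_Mac = 6.97682 half-year periods = 3.48841 yrs; D_mod = 3.48841/(1+0.00575) = 3.46847 yrs.
ΔP/P ≈ -D_mod · Δy = -3.46847 × (-0.0215) = +0.074572 = +7.4572%.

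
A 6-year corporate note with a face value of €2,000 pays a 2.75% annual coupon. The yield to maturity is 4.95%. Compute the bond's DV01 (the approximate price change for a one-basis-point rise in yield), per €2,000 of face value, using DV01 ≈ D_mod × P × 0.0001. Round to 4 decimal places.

€0.9452

Periodic yield y = 0.0495.
  t   CF        PV=CF/(1+0.0495)^t    t·PV
  1        55.00        52.4059        52.4059
  2        55.00        49.9342        99.8683
  3        55.00        47.5790       142.7370
  4        55.00        45.3349       181.3397
  5        55.00        43.1967       215.9835
  6     2,055.00     1,537.8613     9,227.1678
  Σ                  1,776.3120     9,919.5022
P = 1,776.3120; D_Mac = 5.58432 yrs; D_mod = 5.32094 yrs.
DV01 ≈ 5.32094 × 1,776.3120 × 0.0001 = 0.945165.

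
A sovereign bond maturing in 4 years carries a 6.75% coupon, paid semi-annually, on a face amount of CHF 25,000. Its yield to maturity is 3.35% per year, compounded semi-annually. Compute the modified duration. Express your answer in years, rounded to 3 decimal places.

Periodic yield y = 0.01675. First find Macaulay duration:
  t   CF        PV=CF/(1+0.01675)^t    t·PV
  1       843.75       829.8500       829.8500
  2       843.75       816.1790     1,632.3580
  3       843.75       802.7332     2,408.1997
  4       843.75       789.5090     3,158.0358
  5       843.75       776.5025     3,882.5127
  6       843.75       763.7104     4,582.2623
  7       843.75       751.1290     5,257.9029
  8    25,843.75    22,627.7870   181,022.2963
  Σ                 28,157.4002   202,773.4177
P = 28,157.4002; Macaulay duration = 202,773.4177 / 28,157.4002 = 7.20143 half-year periods = 3.60071 years.
Modified duration = D_Mac / (1 + y) = 3.60071 / 1.01675 = 3.54139 years.

3.541 years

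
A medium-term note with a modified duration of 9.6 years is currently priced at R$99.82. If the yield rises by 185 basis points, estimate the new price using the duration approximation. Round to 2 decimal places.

Duration approximation: ΔP/P ≈ -D_mod · Δy = -9.6 × (+0.0185) = -0.177600.
New price ≈ 99.82 × (1 - 0.177600) = 82.091968.

R$82.09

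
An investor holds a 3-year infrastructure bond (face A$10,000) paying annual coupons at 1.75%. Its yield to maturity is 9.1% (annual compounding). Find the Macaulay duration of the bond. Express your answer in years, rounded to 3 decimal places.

Periodic yield y = 0.091. Discount each cash flow and weight by its year:
  t   CF        PV=CF/(1+0.091)^t    t·PV
  1       175.00       160.4033       160.4033
  2       175.00       147.0241       294.0482
  3    10,175.00     7,835.3818    23,506.1455
  Σ                  8,142.8093    23,960.5971
Price P = Σ PV = 8,142.8093.
Macaulay duration = Σ(t·PV) / P = 23,960.5971 / 8,142.8093 = 2.94255 years.

2.943 years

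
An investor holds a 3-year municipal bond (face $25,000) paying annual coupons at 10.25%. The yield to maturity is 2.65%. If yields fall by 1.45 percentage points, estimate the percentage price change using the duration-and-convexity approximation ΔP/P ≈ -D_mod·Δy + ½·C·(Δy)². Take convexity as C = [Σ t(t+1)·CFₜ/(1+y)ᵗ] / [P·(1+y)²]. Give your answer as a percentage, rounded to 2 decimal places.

+4.00%

With y = 0.0265:
  t   CF        PV=CF/(1+0.0265)^t    t·PV        t(t+1)·PV
  1     2,562.50     2,496.3468     2,496.3468       4,992.6936
  2     2,562.50     2,431.9014     4,863.8028      14,591.4085
  3    27,562.50    25,482.4831    76,447.4494     305,789.7978
  Σ                 30,410.7314    83,807.5991     325,373.8999
P = 30,410.7314; D_Mac = 2.75586 yrs; D_mod = 2.68471 yrs; C = 10.15402.
Duration effect: -2.68471 × (-0.0145) = +0.038928
Convexity effect: 0.5 × 10.15402 × (-0.0145)² = +0.0010674
ΔP/P ≈ +0.038928 + 0.0010674 = +0.039996 = +3.9996%.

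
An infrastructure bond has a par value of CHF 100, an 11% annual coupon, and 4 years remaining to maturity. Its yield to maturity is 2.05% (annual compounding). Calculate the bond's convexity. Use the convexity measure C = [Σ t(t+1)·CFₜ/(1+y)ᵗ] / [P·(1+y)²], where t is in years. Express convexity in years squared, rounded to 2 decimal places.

With y = 0.0205:
  t   CF        PV=CF/(1+0.0205)^t    t·PV        t(t+1)·PV
  1        11.00        10.7790        10.7790          21.5581
  2        11.00        10.5625        21.1250          63.3750
  3        11.00        10.3503        31.0510         124.2038
  4       111.00       102.3460       409.3841       2,046.9203
  Σ                    134.0379       472.3390       2,256.0572
P = 134.0379.
Convexity = Σ t(t+1)·PV / [P·(1+y)²] = 2,256.0572 / (134.0379 × 1.041420) = 16.16206.

16.16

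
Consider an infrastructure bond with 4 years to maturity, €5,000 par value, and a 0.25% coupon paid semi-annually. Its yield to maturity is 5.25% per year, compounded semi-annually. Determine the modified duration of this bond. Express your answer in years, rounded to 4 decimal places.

3.8785 years

Periodic yield y = 0.02625. First find Macaulay duration:
  t   CF        PV=CF/(1+0.02625)^t    t·PV
  1         6.25         6.0901         6.0901
  2         6.25         5.9344        11.8687
  3         6.25         5.7826        17.3477
  4         6.25         5.6347        22.5386
  5         6.25         5.4905        27.4526
  6         6.25         5.3501        32.1005
  7         6.25         5.2132        36.4927
  8     5,006.25     4,068.9952    32,551.9612
  Σ                  4,108.4907    32,705.8522
P = 4,108.4907; Macaulay duration = 32,705.8522 / 4,108.4907 = 7.96055 half-year periods = 3.98028 years.
Modified duration = D_Mac / (1 + y) = 3.98028 / 1.02625 = 3.87847 years.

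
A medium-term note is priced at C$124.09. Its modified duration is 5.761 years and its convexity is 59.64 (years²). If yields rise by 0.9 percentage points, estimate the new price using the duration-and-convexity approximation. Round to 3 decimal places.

C$117.956

Duration effect: -D_mod·Δy = -5.761 × (+0.009) = -0.051849
Convexity effect: ½·C·(Δy)² = 0.5 × 59.64 × (0.009)² = +0.00241542
ΔP/P ≈ -0.051849 + 0.00241542 = -0.04943358
New price ≈ 124.09 × (1 - 0.04943358) = 117.9557870578.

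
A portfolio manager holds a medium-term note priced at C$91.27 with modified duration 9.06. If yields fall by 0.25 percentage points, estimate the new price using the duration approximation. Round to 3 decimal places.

C$93.337

Duration approximation: ΔP/P ≈ -D_mod · Δy = -9.06 × (-0.0025) = +0.022650.
New price ≈ 91.27 × (1 + 0.022650) = 93.3372655.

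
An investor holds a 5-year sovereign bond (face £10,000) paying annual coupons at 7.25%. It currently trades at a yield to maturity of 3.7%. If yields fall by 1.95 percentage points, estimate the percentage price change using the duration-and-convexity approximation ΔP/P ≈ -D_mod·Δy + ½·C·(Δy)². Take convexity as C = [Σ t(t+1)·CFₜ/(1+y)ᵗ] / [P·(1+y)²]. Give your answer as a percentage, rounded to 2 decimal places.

With y = 0.037:
  t   CF        PV=CF/(1+0.037)^t    t·PV        t(t+1)·PV
  1       725.00       699.1321       699.1321       1,398.2642
  2       725.00       674.1872     1,348.3744       4,045.1231
  3       725.00       650.1323     1,950.3969       7,801.5875
  4       725.00       626.9357     2,507.7427      12,538.7134
  5    10,725.00     8,943.4178    44,717.0889     268,302.5335
  Σ                 11,593.8050    51,222.7350     294,086.2218
P = 11,593.8050; D_Mac = 4.41811 yrs; D_mod = 4.26047 yrs; C = 23.58800.
Duration effect: -4.26047 × (-0.0195) = +0.083079
Convexity effect: 0.5 × 23.58800 × (-0.0195)² = +0.0044847
ΔP/P ≈ +0.083079 + 0.0044847 = +0.087564 = +8.7564%.

+8.76%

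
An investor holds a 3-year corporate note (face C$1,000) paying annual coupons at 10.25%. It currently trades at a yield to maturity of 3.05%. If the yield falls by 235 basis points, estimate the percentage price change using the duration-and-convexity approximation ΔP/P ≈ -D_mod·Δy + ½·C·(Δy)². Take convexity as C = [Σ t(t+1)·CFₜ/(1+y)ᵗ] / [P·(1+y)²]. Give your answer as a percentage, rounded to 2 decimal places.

With y = 0.0305:
  t   CF        PV=CF/(1+0.0305)^t    t·PV        t(t+1)·PV
  1       102.50        99.4663        99.4663         198.9326
  2       102.50        96.5223       193.0447         579.1341
  3     1,102.50     1,007.4758     3,022.4273      12,089.7092
  Σ                  1,203.4644     3,314.9383      12,867.7759
P = 1,203.4644; D_Mac = 2.75450 yrs; D_mod = 2.67297 yrs; C = 10.06872.
Duration effect: -2.67297 × (-0.0235) = +0.062815
Convexity effect: 0.5 × 10.06872 × (-0.0235)² = +0.0027802
ΔP/P ≈ +0.062815 + 0.0027802 = +0.065595 = +6.5595%.

+6.56%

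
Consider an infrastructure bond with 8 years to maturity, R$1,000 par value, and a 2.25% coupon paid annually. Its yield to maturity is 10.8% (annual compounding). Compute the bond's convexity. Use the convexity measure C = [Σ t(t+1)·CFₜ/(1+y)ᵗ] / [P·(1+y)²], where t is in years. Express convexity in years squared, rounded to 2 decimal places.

50.59

With y = 0.108:
  t   CF        PV=CF/(1+0.108)^t    t·PV        t(t+1)·PV
  1        22.50        20.3069        20.3069          40.6137
  2        22.50        18.3275        36.6550         109.9649
  3        22.50        16.5411        49.6232         198.4927
  4        22.50        14.9288        59.7150         298.5750
  5        22.50        13.4736        67.3680         404.2081
  6        22.50        12.1603        72.9617         510.7322
  7        22.50        10.9750        76.8249         614.5995
  8     1,022.50       450.1375     3,601.1003      32,409.9029
  Σ                    556.8506     3,984.5550      34,587.0891
P = 556.8506.
Convexity = Σ t(t+1)·PV / [P·(1+y)²] = 34,587.0891 / (556.8506 × 1.227664) = 50.59363.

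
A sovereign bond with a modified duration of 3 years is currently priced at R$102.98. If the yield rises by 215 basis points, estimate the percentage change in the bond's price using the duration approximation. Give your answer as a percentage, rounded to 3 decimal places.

Duration approximation: ΔP/P ≈ -D_mod · Δy = -3 × (+0.0215) = -0.064500.
As a percentage: -6.4500%.

-6.450%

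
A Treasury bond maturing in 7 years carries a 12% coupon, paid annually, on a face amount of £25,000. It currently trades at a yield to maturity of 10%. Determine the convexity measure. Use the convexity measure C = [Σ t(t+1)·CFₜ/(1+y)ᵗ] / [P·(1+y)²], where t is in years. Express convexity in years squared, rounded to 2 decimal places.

30.73

With y = 0.1:
  t   CF        PV=CF/(1+0.1)^t    t·PV        t(t+1)·PV
  1     3,000.00     2,727.2727     2,727.2727       5,454.5455
  2     3,000.00     2,479.3388     4,958.6777      14,876.0331
  3     3,000.00     2,253.9444     6,761.8332      27,047.3328
  4     3,000.00     2,049.0404     8,196.1615      40,980.8073
  5     3,000.00     1,862.7640     9,313.8198      55,882.9191
  6     3,000.00     1,693.4218    10,160.5307      71,123.7152
  7    28,000.00    14,368.4273   100,578.9912     804,631.9294
  Σ                 27,434.2094   142,697.2868   1,019,997.2823
P = 27,434.2094.
Convexity = Σ t(t+1)·PV / [P·(1+y)²] = 1,019,997.2823 / (27,434.2094 × 1.210000) = 30.72707.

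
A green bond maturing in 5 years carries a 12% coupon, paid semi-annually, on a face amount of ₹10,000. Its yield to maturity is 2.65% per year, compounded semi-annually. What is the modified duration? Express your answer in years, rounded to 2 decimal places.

4.05 years

Periodic yield y = 0.01325. First find Macaulay duration:
  t   CF        PV=CF/(1+0.01325)^t    t·PV
  1       600.00       592.1540       592.1540
  2       600.00       584.4105     1,168.8210
  3       600.00       576.7683     1,730.3050
  4       600.00       569.2261     2,276.9044
  5       600.00       561.7825     2,808.9124
  6       600.00       554.4362     3,326.6172
  7       600.00       547.1860     3,830.3019
  8       600.00       540.0306     4,320.2446
  9       600.00       532.9687     4,796.7187
  10   10,600.00     9,292.6534    92,926.5345
  Σ                 14,351.6163   117,777.5136
P = 14,351.6163; Macaulay duration = 117,777.5136 / 14,351.6163 = 8.20657 half-year periods = 4.10328 years.
Modified duration = D_Mac / (1 + y) = 4.10328 / 1.01325 = 4.04963 years.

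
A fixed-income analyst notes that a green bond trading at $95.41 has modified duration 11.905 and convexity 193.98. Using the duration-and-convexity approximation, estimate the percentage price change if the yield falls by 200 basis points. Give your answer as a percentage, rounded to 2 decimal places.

Duration effect: -D_mod·Δy = -11.905 × (-0.02) = +0.238100
Convexity effect: ½·C·(Δy)² = 0.5 × 193.98 × (-0.02)² = +0.0387960
ΔP/P ≈ +0.238100 + 0.0387960 = +0.276896
= +27.6896%.

+27.69%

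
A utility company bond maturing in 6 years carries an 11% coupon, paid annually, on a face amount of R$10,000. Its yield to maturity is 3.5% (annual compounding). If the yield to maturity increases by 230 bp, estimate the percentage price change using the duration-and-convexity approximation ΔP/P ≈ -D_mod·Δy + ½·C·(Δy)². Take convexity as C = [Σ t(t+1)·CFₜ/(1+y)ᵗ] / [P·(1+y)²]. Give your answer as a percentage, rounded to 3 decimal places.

With y = 0.035:
  t   CF        PV=CF/(1+0.035)^t    t·PV        t(t+1)·PV
  1     1,100.00     1,062.8019     1,062.8019       2,125.6039
  2     1,100.00     1,026.8618     2,053.7235       6,161.1706
  3     1,100.00       992.1370     2,976.4109      11,905.6437
  4     1,100.00       958.5865     3,834.3458      19,171.7290
  5     1,100.00       926.1705     4,630.8524      27,785.1145
  6    11,100.00     9,029.8572    54,179.1429     379,254.0004
  Σ                 13,996.4148    68,737.2775     446,403.2621
P = 13,996.4148; D_Mac = 4.91106 yrs; D_mod = 4.74499 yrs; C = 29.77350.
Duration effect: -4.74499 × (+0.023) = -0.109135
Convexity effect: 0.5 × 29.77350 × (0.023)² = +0.0078751
ΔP/P ≈ -0.109135 + 0.0078751 = -0.101260 = -10.1260%.

-10.126%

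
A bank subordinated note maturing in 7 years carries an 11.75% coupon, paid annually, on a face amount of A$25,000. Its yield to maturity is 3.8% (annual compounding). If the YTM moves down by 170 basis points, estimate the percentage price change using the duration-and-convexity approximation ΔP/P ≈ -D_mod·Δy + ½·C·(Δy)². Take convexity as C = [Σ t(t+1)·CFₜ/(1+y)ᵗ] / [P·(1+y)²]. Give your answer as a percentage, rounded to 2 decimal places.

+9.53%

With y = 0.038:
  t   CF        PV=CF/(1+0.038)^t    t·PV        t(t+1)·PV
  1     2,937.50     2,829.9615     2,829.9615       5,659.9229
  2     2,937.50     2,726.3598     5,452.7196      16,358.1588
  3     2,937.50     2,626.5509     7,879.6526      31,518.6103
  4     2,937.50     2,530.3958    10,121.5833      50,607.9164
  5     2,937.50     2,437.7609    12,188.8045      73,132.8271
  6     2,937.50     2,348.5172    14,091.1035      98,637.7244
  7    27,937.50    21,518.2063   150,627.4438   1,205,019.5501
  Σ                 37,017.7523   203,191.2687   1,480,934.7100
P = 37,017.7523; D_Mac = 5.48902 yrs; D_mod = 5.28808 yrs; C = 37.13053.
Duration effect: -5.28808 × (-0.017) = +0.089897
Convexity effect: 0.5 × 37.13053 × (-0.017)² = +0.0053654
ΔP/P ≈ +0.089897 + 0.0053654 = +0.095263 = +9.5263%.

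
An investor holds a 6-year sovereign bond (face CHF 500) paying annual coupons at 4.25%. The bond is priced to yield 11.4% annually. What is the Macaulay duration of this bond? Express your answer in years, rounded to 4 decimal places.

Periodic yield y = 0.114. Discount each cash flow and weight by its year:
  t   CF        PV=CF/(1+0.114)^t    t·PV
  1        21.25        19.0754        19.0754
  2        21.25        17.1233        34.2467
  3        21.25        15.3710        46.1131
  4        21.25        13.7981        55.1923
  5        21.25        12.3861        61.9303
  6       521.25       272.7313     1,636.3876
  Σ                    350.4852     1,852.9453
Price P = Σ PV = 350.4852.
Macaulay duration = Σ(t·PV) / P = 1,852.9453 / 350.4852 = 5.28680 years.

5.2868 years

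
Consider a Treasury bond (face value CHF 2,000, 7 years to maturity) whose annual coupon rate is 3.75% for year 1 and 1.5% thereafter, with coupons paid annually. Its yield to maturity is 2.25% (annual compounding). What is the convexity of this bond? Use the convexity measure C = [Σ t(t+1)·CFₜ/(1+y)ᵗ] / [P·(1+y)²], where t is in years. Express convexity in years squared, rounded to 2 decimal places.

With y = 0.0225:
  t   CF        PV=CF/(1+0.0225)^t    t·PV        t(t+1)·PV
  1        75.00        73.3496        73.3496         146.6993
  2        30.00        28.6942        57.3885         172.1654
  3        30.00        28.0628        84.1885         336.7538
  4        30.00        27.4453       109.7812         548.9060
  5        30.00        26.8414       134.2068         805.2411
  6        30.00        26.2507       157.5044       1,102.5306
  7     2,030.00     1,737.2120    12,160.4840      97,283.8721
  Σ                  1,947.8561    12,776.9030     100,396.1683
P = 1,947.8561.
Convexity = Σ t(t+1)·PV / [P·(1+y)²] = 100,396.1683 / (1,947.8561 × 1.045506) = 49.29849.

49.30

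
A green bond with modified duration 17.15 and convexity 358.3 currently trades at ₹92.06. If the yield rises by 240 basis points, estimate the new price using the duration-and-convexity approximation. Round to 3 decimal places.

Duration effect: -D_mod·Δy = -17.15 × (+0.024) = -0.411600
Convexity effect: ½·C·(Δy)² = 0.5 × 358.3 × (0.024)² = +0.1031904
ΔP/P ≈ -0.411600 + 0.1031904 = -0.3084096
New price ≈ 92.06 × (1 - 0.3084096) = 63.667812224.

₹63.668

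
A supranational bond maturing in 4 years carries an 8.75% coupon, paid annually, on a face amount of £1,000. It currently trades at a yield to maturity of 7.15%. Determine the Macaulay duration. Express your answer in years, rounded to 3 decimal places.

Periodic yield y = 0.0715. Discount each cash flow and weight by its year:
  t   CF        PV=CF/(1+0.0715)^t    t·PV
  1        87.50        81.6612        81.6612
  2        87.50        76.2121       152.4241
  3        87.50        71.1265       213.3795
  4     1,087.50       825.0126     3,300.0503
  Σ                  1,054.0124     3,747.5152
Price P = Σ PV = 1,054.0124.
Macaulay duration = Σ(t·PV) / P = 3,747.5152 / 1,054.0124 = 3.55548 years.

3.555 years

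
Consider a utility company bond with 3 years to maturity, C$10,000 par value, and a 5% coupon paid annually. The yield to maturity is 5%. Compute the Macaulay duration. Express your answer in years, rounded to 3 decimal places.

Periodic yield y = 0.05. Discount each cash flow and weight by its year:
  t   CF        PV=CF/(1+0.05)^t    t·PV
  1       500.00       476.1905       476.1905
  2       500.00       453.5147       907.0295
  3    10,500.00     9,070.2948    27,210.8844
  Σ                 10,000.0000    28,594.1043
Price P = Σ PV = 10,000.0000.
Macaulay duration = Σ(t·PV) / P = 28,594.1043 / 10,000.0000 = 2.85941 years.

2.859 years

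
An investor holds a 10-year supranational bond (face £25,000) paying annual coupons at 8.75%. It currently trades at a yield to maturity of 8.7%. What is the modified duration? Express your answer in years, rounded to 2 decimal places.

6.50 years

Periodic yield y = 0.087. First find Macaulay duration:
  t   CF        PV=CF/(1+0.087)^t    t·PV
  1     2,187.50     2,012.4195     2,012.4195
  2     2,187.50     1,851.3519     3,702.7038
  3     2,187.50     1,703.1756     5,109.5268
  4     2,187.50     1,566.8589     6,267.4356
  5     2,187.50     1,441.4525     7,207.2626
  6     2,187.50     1,326.0833     7,956.4996
  7     2,187.50     1,219.9478     8,539.6347
  8     2,187.50     1,122.3071     8,978.4568
  9     2,187.50     1,032.4812     9,292.3311
  10   27,187.50    11,805.2132   118,052.1316
  Σ                 25,081.2910   177,118.4021
P = 25,081.2910; Macaulay duration = 177,118.4021 / 25,081.2910 = 7.06177 years.
Modified duration = D_Mac / (1 + y) = 7.06177 / 1.087 = 6.49657 years.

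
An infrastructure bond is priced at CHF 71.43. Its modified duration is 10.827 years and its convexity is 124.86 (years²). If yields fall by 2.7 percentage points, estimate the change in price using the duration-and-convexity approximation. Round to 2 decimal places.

+CHF 24.13

Duration effect: -D_mod·Δy = -10.827 × (-0.027) = +0.292329
Convexity effect: ½·C·(Δy)² = 0.5 × 124.86 × (-0.027)² = +0.04551147
ΔP/P ≈ +0.292329 + 0.04551147 = +0.33784047
ΔP ≈ 71.43 × (+0.33784047) = +24.1319447721.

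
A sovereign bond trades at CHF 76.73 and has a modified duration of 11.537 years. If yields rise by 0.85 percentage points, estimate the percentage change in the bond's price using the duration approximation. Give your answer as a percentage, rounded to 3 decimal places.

Duration approximation: ΔP/P ≈ -D_mod · Δy = -11.537 × (+0.0085) = -0.0980645.
As a percentage: -9.80645%.

-9.806%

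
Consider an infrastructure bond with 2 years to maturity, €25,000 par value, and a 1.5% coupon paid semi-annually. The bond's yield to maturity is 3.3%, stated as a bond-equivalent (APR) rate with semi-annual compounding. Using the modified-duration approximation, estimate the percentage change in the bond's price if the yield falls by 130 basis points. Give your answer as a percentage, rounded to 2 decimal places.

+2.53%

Periodic yield y = 0.0165. Modified duration first:
  t   CF        PV=CF/(1+0.0165)^t    t·PV
  1       187.50       184.4565       184.4565
  2       187.50       181.4623       362.9247
  3       187.50       178.5168       535.5504
  4    25,187.50    23,591.4987    94,365.9949
  Σ                 24,135.9343    95,448.9265
P = 24,135.9343; D_Mac = 3.95464 half-year periods = 1.97732 yrs; D_mod = 1.97732/(1+0.0165) = 1.94522 yrs.
ΔP/P ≈ -D_mod · Δy = -1.94522 × (-0.013) = +0.025288 = +2.5288%.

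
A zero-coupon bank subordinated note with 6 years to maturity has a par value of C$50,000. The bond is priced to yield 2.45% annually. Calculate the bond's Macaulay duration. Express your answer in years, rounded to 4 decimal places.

A zero-coupon bond has a single cash flow at maturity, so its Macaulay duration equals its maturity: 6 years.

6.0000 years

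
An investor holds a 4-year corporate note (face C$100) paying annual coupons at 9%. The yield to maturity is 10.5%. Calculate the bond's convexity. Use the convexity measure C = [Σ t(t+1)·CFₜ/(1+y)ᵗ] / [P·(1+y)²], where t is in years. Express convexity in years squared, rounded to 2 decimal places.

With y = 0.105:
  t   CF        PV=CF/(1+0.105)^t    t·PV        t(t+1)·PV
  1         9.00         8.1448         8.1448          16.2896
  2         9.00         7.3709        14.7417          44.2251
  3         9.00         6.6705        20.0114          80.0455
  4       109.00        73.1101       292.4404       1,462.2020
  Σ                     95.2962       335.3383       1,602.7623
P = 95.2962.
Convexity = Σ t(t+1)·PV / [P·(1+y)²] = 1,602.7623 / (95.2962 × 1.221025) = 13.77428.

13.77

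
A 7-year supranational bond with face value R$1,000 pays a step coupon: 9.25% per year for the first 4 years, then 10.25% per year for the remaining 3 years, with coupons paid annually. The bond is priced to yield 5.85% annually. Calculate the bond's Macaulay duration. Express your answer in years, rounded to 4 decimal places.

Periodic yield y = 0.0585. Discount each cash flow and weight by its year:
  t   CF        PV=CF/(1+0.0585)^t    t·PV
  1        92.50        87.3878        87.3878
  2        92.50        82.5582       165.1163
  3        92.50        77.9954       233.9863
  4        92.50        73.6849       294.7395
  5       102.50        77.1382       385.6910
  6       102.50        72.8750       437.2501
  7     1,102.50       740.5298     5,183.7089
  Σ                  1,212.1693     6,787.8799
Price P = Σ PV = 1,212.1693.
Macaulay duration = Σ(t·PV) / P = 6,787.8799 / 1,212.1693 = 5.59978 years.

5.5998 years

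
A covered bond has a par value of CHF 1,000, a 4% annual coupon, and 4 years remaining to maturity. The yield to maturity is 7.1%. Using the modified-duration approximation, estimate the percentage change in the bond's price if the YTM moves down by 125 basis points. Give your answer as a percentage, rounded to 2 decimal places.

+4.39%

Periodic yield y = 0.071. Modified duration first:
  t   CF        PV=CF/(1+0.071)^t    t·PV
  1        40.00        37.3483        37.3483
  2        40.00        34.8723        69.7447
  3        40.00        32.5605        97.6816
  4     1,040.00       790.4519     3,161.8077
  Σ                    895.2331     3,366.5822
P = 895.2331; D_Mac = 3.76057 yrs; D_mod = 3.76057/(1+0.071) = 3.51127 yrs.
ΔP/P ≈ -D_mod · Δy = -3.51127 × (-0.0125) = +0.043891 = +4.3891%.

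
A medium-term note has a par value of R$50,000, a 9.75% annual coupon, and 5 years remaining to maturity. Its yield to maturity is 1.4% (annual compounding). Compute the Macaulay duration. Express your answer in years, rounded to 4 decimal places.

4.3229 years

Periodic yield y = 0.014. Discount each cash flow and weight by its year:
  t   CF        PV=CF/(1+0.014)^t    t·PV
  1     4,875.00     4,807.6923     4,807.6923
  2     4,875.00     4,741.3139     9,482.6278
  3     4,875.00     4,675.8520    14,027.5560
  4     4,875.00     4,611.2939    18,445.1755
  5    54,875.00    51,189.9562   255,949.7812
  Σ                 70,026.1083   302,712.8328
Price P = Σ PV = 70,026.1083.
Macaulay duration = Σ(t·PV) / P = 302,712.8328 / 70,026.1083 = 4.32286 years.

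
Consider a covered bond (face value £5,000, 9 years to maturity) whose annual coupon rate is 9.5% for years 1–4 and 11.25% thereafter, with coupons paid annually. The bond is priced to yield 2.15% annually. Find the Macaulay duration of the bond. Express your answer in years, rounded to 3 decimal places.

7.000 years

Periodic yield y = 0.0215. Discount each cash flow and weight by its year:
  t   CF        PV=CF/(1+0.0215)^t    t·PV
  1       475.00       465.0024       465.0024
  2       475.00       455.2153       910.4306
  3       475.00       445.6342     1,336.9025
  4       475.00       436.2547     1,745.0188
  5       562.50       505.7439     2,528.7196
  6       562.50       495.0993     2,970.5957
  7       562.50       484.6787     3,392.7509
  8       562.50       474.4774     3,795.8194
  9     5,562.50     4,593.2987    41,339.6880
  Σ                  8,355.4047    58,484.9281
Price P = Σ PV = 8,355.4047.
Macaulay duration = Σ(t·PV) / P = 58,484.9281 / 8,355.4047 = 6.99965 years.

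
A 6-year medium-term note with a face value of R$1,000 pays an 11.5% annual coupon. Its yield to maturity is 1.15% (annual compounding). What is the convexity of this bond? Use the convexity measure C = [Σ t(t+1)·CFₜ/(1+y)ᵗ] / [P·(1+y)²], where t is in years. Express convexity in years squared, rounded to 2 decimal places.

With y = 0.0115:
  t   CF        PV=CF/(1+0.0115)^t    t·PV        t(t+1)·PV
  1       115.00       113.6925       113.6925         227.3851
  2       115.00       112.3999       224.7999         674.3996
  3       115.00       111.1220       333.3661       1,333.4644
  4       115.00       109.8587       439.4346       2,197.1732
  5       115.00       108.6096       543.0482       3,258.2894
  6     1,115.00     1,041.0691     6,246.4144      43,724.9010
  Σ                  1,596.7519     7,900.7558      51,415.6127
P = 1,596.7519.
Convexity = Σ t(t+1)·PV / [P·(1+y)²] = 51,415.6127 / (1,596.7519 × 1.023132) = 31.47211.

31.47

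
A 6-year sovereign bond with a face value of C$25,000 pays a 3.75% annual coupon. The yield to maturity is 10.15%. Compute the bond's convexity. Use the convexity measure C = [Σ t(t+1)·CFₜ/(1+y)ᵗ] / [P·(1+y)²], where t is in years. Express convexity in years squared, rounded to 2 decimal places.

With y = 0.1015:
  t   CF        PV=CF/(1+0.1015)^t    t·PV        t(t+1)·PV
  1       937.50       851.1121       851.1121       1,702.2242
  2       937.50       772.6846     1,545.3693       4,636.1078
  3       937.50       701.4840     2,104.4520       8,417.8080
  4       937.50       636.8443     2,547.3772      12,736.8861
  5       937.50       578.1610     2,890.8048      17,344.8290
  6    25,937.50    14,521.8219    87,130.9312     609,916.5184
  Σ                 18,062.1079    97,070.0467     654,754.3736
P = 18,062.1079.
Convexity = Σ t(t+1)·PV / [P·(1+y)²] = 654,754.3736 / (18,062.1079 × 1.213302) = 29.87727.

29.88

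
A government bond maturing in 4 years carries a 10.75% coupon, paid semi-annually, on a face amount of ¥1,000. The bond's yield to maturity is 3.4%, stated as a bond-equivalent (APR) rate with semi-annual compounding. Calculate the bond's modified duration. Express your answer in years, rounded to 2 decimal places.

3.38 years

Periodic yield y = 0.017. First find Macaulay duration:
  t   CF        PV=CF/(1+0.017)^t    t·PV
  1        53.75        52.8515        52.8515
  2        53.75        51.9681       103.9361
  3        53.75        51.0994       153.2981
  4        53.75        50.2452       200.9808
  5        53.75        49.4053       247.0266
  6        53.75        48.5795       291.4768
  7        53.75        47.7674       334.3720
  8     1,053.75       920.8099     7,366.4789
  Σ                  1,272.7263     8,750.4209
P = 1,272.7263; Macaulay duration = 8,750.4209 / 1,272.7263 = 6.87534 half-year periods = 3.43767 years.
Modified duration = D_Mac / (1 + y) = 3.43767 / 1.017 = 3.38020 years.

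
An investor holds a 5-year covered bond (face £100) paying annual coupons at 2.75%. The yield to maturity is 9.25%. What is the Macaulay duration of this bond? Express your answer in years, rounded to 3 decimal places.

Periodic yield y = 0.0925. Discount each cash flow and weight by its year:
  t   CF        PV=CF/(1+0.0925)^t    t·PV
  1         2.75         2.5172         2.5172
  2         2.75         2.3040         4.6081
  3         2.75         2.1090         6.3269
  4         2.75         1.9304         7.7216
  5       102.75        66.0199       330.0993
  Σ                     74.8804       351.2730
Price P = Σ PV = 74.8804.
Macaulay duration = Σ(t·PV) / P = 351.2730 / 74.8804 = 4.69112 years.

4.691 years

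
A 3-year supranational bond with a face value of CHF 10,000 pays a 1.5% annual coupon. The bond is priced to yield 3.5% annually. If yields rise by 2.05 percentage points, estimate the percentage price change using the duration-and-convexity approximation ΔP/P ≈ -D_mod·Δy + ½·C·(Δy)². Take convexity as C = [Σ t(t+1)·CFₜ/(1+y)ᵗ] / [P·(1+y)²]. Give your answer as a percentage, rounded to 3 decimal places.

With y = 0.035:
  t   CF        PV=CF/(1+0.035)^t    t·PV        t(t+1)·PV
  1       150.00       144.9275       144.9275         289.8551
  2       150.00       140.0266       280.0532         840.1596
  3    10,150.00     9,154.7185    27,464.1554     109,856.6216
  Σ                  9,439.6726    27,889.1361     110,986.6363
P = 9,439.6726; D_Mac = 2.95446 yrs; D_mod = 2.85455 yrs; C = 10.97572.
Duration effect: -2.85455 × (+0.0205) = -0.058518
Convexity effect: 0.5 × 10.97572 × (0.0205)² = +0.0023063
ΔP/P ≈ -0.058518 + 0.0023063 = -0.056212 = -5.6212%.

-5.621%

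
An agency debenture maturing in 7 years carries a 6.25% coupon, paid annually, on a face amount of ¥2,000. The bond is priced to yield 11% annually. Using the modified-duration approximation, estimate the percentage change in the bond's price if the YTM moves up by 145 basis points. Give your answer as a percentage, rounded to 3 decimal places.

Periodic yield y = 0.11. Modified duration first:
  t   CF        PV=CF/(1+0.11)^t    t·PV
  1       125.00       112.6126       112.6126
  2       125.00       101.4528       202.9056
  3       125.00        91.3989       274.1968
  4       125.00        82.3414       329.3655
  5       125.00        74.1814       370.9071
  6       125.00        66.8301       400.9806
  7     2,125.00     1,023.5241     7,164.6689
  Σ                  1,552.3414     8,855.6370
P = 1,552.3414; D_Mac = 5.70470 yrs; D_mod = 5.70470/(1+0.11) = 5.13937 yrs.
ΔP/P ≈ -D_mod · Δy = -5.13937 × (+0.0145) = -0.074521 = -7.4521%.

-7.452%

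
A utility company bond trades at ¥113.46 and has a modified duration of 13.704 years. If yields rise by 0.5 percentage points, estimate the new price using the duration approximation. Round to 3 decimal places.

Duration approximation: ΔP/P ≈ -D_mod · Δy = -13.704 × (+0.005) = -0.068520.
New price ≈ 113.46 × (1 - 0.068520) = 105.6857208.

¥105.686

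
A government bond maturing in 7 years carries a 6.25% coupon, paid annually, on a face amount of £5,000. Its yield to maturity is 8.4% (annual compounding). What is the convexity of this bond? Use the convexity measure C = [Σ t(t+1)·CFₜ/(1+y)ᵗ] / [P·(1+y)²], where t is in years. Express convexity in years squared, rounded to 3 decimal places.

36.956

With y = 0.084:
  t   CF        PV=CF/(1+0.084)^t    t·PV        t(t+1)·PV
  1       312.50       288.2841       288.2841         576.5683
  2       312.50       265.9448       531.8895       1,595.6686
  3       312.50       245.3365       736.0095       2,944.0381
  4       312.50       226.3252       905.3008       4,526.5038
  5       312.50       208.7871     1,043.9354       6,263.6123
  6       312.50       192.6080     1,155.6480       8,089.5361
  7     5,312.50     3,020.6052    21,144.2365     169,153.8920
  Σ                  4,447.8909    25,805.3038     193,149.8191
P = 4,447.8909.
Convexity = Σ t(t+1)·PV / [P·(1+y)²] = 193,149.8191 / (4,447.8909 × 1.175056) = 36.95572.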